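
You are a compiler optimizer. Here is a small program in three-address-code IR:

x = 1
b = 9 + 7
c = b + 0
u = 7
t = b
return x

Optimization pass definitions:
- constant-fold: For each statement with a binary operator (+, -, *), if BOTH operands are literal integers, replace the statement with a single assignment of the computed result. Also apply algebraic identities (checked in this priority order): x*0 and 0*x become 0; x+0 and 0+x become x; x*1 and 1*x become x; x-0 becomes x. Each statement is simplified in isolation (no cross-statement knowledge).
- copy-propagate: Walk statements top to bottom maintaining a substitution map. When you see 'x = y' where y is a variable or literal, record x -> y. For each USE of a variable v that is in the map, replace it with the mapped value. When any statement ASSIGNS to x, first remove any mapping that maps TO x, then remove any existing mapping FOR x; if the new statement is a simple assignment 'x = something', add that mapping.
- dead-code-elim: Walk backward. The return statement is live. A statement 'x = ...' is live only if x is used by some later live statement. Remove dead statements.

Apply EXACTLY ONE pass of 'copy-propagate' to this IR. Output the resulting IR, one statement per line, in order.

Applying copy-propagate statement-by-statement:
  [1] x = 1  (unchanged)
  [2] b = 9 + 7  (unchanged)
  [3] c = b + 0  (unchanged)
  [4] u = 7  (unchanged)
  [5] t = b  (unchanged)
  [6] return x  -> return 1
Result (6 stmts):
  x = 1
  b = 9 + 7
  c = b + 0
  u = 7
  t = b
  return 1

Answer: x = 1
b = 9 + 7
c = b + 0
u = 7
t = b
return 1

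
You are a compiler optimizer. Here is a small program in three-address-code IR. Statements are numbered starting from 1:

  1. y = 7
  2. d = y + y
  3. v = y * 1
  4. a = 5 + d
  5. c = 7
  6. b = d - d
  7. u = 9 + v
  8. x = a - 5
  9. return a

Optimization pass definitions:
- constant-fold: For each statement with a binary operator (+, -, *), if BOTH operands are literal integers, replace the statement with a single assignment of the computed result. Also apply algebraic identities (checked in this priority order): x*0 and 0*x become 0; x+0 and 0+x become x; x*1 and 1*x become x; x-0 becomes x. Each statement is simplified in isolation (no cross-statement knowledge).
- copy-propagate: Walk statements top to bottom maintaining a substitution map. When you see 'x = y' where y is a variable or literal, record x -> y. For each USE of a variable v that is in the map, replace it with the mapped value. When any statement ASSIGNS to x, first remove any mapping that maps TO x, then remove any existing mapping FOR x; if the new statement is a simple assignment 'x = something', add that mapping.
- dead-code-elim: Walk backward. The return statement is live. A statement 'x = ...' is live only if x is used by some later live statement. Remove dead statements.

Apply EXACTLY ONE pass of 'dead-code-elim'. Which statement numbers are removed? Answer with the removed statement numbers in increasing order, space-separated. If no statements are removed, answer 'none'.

Answer: 3 5 6 7 8

Derivation:
Backward liveness scan:
Stmt 1 'y = 7': KEEP (y is live); live-in = []
Stmt 2 'd = y + y': KEEP (d is live); live-in = ['y']
Stmt 3 'v = y * 1': DEAD (v not in live set ['d'])
Stmt 4 'a = 5 + d': KEEP (a is live); live-in = ['d']
Stmt 5 'c = 7': DEAD (c not in live set ['a'])
Stmt 6 'b = d - d': DEAD (b not in live set ['a'])
Stmt 7 'u = 9 + v': DEAD (u not in live set ['a'])
Stmt 8 'x = a - 5': DEAD (x not in live set ['a'])
Stmt 9 'return a': KEEP (return); live-in = ['a']
Removed statement numbers: [3, 5, 6, 7, 8]
Surviving IR:
  y = 7
  d = y + y
  a = 5 + d
  return a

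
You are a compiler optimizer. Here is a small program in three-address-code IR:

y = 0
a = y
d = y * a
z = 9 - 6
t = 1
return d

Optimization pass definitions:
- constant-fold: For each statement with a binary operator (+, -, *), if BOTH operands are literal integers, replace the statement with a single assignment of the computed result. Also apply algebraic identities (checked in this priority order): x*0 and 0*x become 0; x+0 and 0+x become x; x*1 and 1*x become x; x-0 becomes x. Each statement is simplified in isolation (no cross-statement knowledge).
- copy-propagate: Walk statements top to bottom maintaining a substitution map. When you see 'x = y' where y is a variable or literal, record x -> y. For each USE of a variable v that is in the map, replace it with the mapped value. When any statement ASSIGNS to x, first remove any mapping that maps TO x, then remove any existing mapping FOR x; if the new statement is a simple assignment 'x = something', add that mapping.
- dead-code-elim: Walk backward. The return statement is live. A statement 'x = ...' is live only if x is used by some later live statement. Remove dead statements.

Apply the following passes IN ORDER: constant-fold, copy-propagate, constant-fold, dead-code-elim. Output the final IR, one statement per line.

Answer: d = 0
return d

Derivation:
Initial IR:
  y = 0
  a = y
  d = y * a
  z = 9 - 6
  t = 1
  return d
After constant-fold (6 stmts):
  y = 0
  a = y
  d = y * a
  z = 3
  t = 1
  return d
After copy-propagate (6 stmts):
  y = 0
  a = 0
  d = 0 * 0
  z = 3
  t = 1
  return d
After constant-fold (6 stmts):
  y = 0
  a = 0
  d = 0
  z = 3
  t = 1
  return d
After dead-code-elim (2 stmts):
  d = 0
  return d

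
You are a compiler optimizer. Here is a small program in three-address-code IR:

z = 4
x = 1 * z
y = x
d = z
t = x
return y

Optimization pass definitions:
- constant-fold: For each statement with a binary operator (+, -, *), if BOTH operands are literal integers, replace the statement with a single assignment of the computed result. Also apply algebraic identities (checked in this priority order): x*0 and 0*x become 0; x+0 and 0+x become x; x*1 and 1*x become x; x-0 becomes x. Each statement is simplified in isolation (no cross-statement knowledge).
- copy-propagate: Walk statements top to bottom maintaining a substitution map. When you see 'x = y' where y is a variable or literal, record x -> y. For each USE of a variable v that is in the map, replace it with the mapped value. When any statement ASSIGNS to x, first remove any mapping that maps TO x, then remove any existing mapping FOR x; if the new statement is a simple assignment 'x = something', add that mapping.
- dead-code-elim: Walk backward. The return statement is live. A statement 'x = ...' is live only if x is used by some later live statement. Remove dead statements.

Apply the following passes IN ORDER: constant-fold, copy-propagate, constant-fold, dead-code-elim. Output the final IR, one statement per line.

Answer: return 4

Derivation:
Initial IR:
  z = 4
  x = 1 * z
  y = x
  d = z
  t = x
  return y
After constant-fold (6 stmts):
  z = 4
  x = z
  y = x
  d = z
  t = x
  return y
After copy-propagate (6 stmts):
  z = 4
  x = 4
  y = 4
  d = 4
  t = 4
  return 4
After constant-fold (6 stmts):
  z = 4
  x = 4
  y = 4
  d = 4
  t = 4
  return 4
After dead-code-elim (1 stmts):
  return 4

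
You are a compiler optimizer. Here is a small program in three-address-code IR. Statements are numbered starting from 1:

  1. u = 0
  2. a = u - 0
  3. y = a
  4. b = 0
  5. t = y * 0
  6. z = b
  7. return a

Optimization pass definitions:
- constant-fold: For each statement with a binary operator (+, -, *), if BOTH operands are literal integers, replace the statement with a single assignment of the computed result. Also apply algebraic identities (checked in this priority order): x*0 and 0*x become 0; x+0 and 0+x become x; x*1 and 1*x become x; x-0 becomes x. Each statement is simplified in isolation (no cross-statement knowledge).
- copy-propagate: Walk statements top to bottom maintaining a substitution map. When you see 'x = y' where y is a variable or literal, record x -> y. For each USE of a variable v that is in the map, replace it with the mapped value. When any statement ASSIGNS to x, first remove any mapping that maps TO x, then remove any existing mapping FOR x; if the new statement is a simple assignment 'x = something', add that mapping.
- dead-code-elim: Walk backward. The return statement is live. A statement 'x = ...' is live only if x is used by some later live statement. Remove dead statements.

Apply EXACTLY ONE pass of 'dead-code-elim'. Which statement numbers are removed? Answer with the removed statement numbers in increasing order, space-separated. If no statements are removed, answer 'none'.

Backward liveness scan:
Stmt 1 'u = 0': KEEP (u is live); live-in = []
Stmt 2 'a = u - 0': KEEP (a is live); live-in = ['u']
Stmt 3 'y = a': DEAD (y not in live set ['a'])
Stmt 4 'b = 0': DEAD (b not in live set ['a'])
Stmt 5 't = y * 0': DEAD (t not in live set ['a'])
Stmt 6 'z = b': DEAD (z not in live set ['a'])
Stmt 7 'return a': KEEP (return); live-in = ['a']
Removed statement numbers: [3, 4, 5, 6]
Surviving IR:
  u = 0
  a = u - 0
  return a

Answer: 3 4 5 6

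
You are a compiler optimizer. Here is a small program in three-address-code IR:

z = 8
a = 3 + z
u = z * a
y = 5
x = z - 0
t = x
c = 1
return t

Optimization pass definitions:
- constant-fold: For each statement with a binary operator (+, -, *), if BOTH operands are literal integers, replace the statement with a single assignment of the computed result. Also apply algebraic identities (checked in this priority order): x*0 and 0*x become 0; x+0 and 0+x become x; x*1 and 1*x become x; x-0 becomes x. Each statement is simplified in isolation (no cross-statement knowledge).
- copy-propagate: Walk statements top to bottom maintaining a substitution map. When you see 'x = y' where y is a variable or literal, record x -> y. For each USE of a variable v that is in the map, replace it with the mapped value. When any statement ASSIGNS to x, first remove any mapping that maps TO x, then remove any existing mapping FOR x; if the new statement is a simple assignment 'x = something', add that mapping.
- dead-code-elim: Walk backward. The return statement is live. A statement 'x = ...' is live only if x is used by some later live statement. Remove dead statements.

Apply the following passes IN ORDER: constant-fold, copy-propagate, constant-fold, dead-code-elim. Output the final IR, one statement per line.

Answer: return 8

Derivation:
Initial IR:
  z = 8
  a = 3 + z
  u = z * a
  y = 5
  x = z - 0
  t = x
  c = 1
  return t
After constant-fold (8 stmts):
  z = 8
  a = 3 + z
  u = z * a
  y = 5
  x = z
  t = x
  c = 1
  return t
After copy-propagate (8 stmts):
  z = 8
  a = 3 + 8
  u = 8 * a
  y = 5
  x = 8
  t = 8
  c = 1
  return 8
After constant-fold (8 stmts):
  z = 8
  a = 11
  u = 8 * a
  y = 5
  x = 8
  t = 8
  c = 1
  return 8
After dead-code-elim (1 stmts):
  return 8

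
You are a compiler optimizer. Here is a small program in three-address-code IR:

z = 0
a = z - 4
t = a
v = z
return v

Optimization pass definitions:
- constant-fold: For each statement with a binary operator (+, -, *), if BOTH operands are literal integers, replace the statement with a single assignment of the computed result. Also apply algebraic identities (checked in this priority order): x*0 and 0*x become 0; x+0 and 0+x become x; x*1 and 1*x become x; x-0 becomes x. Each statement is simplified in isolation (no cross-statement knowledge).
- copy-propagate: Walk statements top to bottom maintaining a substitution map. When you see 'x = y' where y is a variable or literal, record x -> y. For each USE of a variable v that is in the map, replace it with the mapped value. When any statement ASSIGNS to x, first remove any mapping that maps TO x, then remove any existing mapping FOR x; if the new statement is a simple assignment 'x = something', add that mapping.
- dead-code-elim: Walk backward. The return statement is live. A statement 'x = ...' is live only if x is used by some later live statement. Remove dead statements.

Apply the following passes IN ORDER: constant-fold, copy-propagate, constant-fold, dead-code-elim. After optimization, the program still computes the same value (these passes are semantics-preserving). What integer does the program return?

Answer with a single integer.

Initial IR:
  z = 0
  a = z - 4
  t = a
  v = z
  return v
After constant-fold (5 stmts):
  z = 0
  a = z - 4
  t = a
  v = z
  return v
After copy-propagate (5 stmts):
  z = 0
  a = 0 - 4
  t = a
  v = 0
  return 0
After constant-fold (5 stmts):
  z = 0
  a = -4
  t = a
  v = 0
  return 0
After dead-code-elim (1 stmts):
  return 0
Evaluate:
  z = 0  =>  z = 0
  a = z - 4  =>  a = -4
  t = a  =>  t = -4
  v = z  =>  v = 0
  return v = 0

Answer: 0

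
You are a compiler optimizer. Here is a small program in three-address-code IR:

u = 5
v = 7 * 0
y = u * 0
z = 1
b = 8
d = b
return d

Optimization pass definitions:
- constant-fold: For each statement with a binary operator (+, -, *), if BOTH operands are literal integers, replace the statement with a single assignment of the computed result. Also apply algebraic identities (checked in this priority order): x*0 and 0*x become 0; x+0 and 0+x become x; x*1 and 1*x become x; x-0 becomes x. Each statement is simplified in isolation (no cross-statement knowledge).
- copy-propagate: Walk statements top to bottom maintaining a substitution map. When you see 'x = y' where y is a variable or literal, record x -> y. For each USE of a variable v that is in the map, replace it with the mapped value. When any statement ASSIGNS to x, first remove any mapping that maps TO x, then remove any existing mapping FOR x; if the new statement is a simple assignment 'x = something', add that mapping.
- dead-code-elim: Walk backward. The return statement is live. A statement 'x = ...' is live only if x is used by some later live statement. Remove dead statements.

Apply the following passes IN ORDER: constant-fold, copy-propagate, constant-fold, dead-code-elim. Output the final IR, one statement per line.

Answer: return 8

Derivation:
Initial IR:
  u = 5
  v = 7 * 0
  y = u * 0
  z = 1
  b = 8
  d = b
  return d
After constant-fold (7 stmts):
  u = 5
  v = 0
  y = 0
  z = 1
  b = 8
  d = b
  return d
After copy-propagate (7 stmts):
  u = 5
  v = 0
  y = 0
  z = 1
  b = 8
  d = 8
  return 8
After constant-fold (7 stmts):
  u = 5
  v = 0
  y = 0
  z = 1
  b = 8
  d = 8
  return 8
After dead-code-elim (1 stmts):
  return 8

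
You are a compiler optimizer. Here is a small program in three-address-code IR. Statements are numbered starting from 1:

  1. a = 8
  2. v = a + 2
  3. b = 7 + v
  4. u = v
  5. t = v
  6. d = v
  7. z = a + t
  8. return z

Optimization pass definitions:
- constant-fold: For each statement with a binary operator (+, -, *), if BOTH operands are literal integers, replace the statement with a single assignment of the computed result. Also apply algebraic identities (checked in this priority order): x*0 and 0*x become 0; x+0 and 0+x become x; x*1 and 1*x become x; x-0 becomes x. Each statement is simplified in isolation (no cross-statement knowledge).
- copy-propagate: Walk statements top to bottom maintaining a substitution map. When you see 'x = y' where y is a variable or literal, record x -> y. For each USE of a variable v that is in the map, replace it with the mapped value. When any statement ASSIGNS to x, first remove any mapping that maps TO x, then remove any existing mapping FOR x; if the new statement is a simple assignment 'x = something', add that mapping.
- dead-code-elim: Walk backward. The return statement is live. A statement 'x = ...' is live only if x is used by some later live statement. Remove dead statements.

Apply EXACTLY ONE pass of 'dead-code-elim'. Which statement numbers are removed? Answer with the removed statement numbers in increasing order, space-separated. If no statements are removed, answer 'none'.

Answer: 3 4 6

Derivation:
Backward liveness scan:
Stmt 1 'a = 8': KEEP (a is live); live-in = []
Stmt 2 'v = a + 2': KEEP (v is live); live-in = ['a']
Stmt 3 'b = 7 + v': DEAD (b not in live set ['a', 'v'])
Stmt 4 'u = v': DEAD (u not in live set ['a', 'v'])
Stmt 5 't = v': KEEP (t is live); live-in = ['a', 'v']
Stmt 6 'd = v': DEAD (d not in live set ['a', 't'])
Stmt 7 'z = a + t': KEEP (z is live); live-in = ['a', 't']
Stmt 8 'return z': KEEP (return); live-in = ['z']
Removed statement numbers: [3, 4, 6]
Surviving IR:
  a = 8
  v = a + 2
  t = v
  z = a + t
  return z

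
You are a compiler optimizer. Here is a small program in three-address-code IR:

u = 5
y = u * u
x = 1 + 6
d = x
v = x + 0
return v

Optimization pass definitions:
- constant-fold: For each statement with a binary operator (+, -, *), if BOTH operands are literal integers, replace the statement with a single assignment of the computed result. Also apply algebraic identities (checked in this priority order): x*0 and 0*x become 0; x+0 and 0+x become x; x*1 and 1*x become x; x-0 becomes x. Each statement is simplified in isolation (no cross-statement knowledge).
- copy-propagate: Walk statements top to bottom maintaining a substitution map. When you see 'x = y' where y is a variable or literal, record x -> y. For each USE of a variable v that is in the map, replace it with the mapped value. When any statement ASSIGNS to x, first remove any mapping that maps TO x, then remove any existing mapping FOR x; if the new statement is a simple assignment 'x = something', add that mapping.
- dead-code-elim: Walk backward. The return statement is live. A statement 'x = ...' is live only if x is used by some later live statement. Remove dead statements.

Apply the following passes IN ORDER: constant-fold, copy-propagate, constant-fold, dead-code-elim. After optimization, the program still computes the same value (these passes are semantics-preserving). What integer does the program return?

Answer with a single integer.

Initial IR:
  u = 5
  y = u * u
  x = 1 + 6
  d = x
  v = x + 0
  return v
After constant-fold (6 stmts):
  u = 5
  y = u * u
  x = 7
  d = x
  v = x
  return v
After copy-propagate (6 stmts):
  u = 5
  y = 5 * 5
  x = 7
  d = 7
  v = 7
  return 7
After constant-fold (6 stmts):
  u = 5
  y = 25
  x = 7
  d = 7
  v = 7
  return 7
After dead-code-elim (1 stmts):
  return 7
Evaluate:
  u = 5  =>  u = 5
  y = u * u  =>  y = 25
  x = 1 + 6  =>  x = 7
  d = x  =>  d = 7
  v = x + 0  =>  v = 7
  return v = 7

Answer: 7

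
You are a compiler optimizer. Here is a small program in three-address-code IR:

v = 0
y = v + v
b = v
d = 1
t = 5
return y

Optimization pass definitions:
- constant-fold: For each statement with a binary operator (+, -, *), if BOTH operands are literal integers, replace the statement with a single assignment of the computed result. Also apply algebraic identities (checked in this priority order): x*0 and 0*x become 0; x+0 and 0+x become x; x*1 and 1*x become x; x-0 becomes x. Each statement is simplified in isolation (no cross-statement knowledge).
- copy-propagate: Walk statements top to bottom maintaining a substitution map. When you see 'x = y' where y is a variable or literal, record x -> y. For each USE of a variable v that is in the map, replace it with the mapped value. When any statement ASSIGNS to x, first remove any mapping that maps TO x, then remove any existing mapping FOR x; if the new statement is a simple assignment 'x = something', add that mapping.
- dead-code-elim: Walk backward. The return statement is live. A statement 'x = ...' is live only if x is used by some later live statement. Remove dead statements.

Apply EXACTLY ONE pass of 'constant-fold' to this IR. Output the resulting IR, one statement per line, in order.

Answer: v = 0
y = v + v
b = v
d = 1
t = 5
return y

Derivation:
Applying constant-fold statement-by-statement:
  [1] v = 0  (unchanged)
  [2] y = v + v  (unchanged)
  [3] b = v  (unchanged)
  [4] d = 1  (unchanged)
  [5] t = 5  (unchanged)
  [6] return y  (unchanged)
Result (6 stmts):
  v = 0
  y = v + v
  b = v
  d = 1
  t = 5
  return y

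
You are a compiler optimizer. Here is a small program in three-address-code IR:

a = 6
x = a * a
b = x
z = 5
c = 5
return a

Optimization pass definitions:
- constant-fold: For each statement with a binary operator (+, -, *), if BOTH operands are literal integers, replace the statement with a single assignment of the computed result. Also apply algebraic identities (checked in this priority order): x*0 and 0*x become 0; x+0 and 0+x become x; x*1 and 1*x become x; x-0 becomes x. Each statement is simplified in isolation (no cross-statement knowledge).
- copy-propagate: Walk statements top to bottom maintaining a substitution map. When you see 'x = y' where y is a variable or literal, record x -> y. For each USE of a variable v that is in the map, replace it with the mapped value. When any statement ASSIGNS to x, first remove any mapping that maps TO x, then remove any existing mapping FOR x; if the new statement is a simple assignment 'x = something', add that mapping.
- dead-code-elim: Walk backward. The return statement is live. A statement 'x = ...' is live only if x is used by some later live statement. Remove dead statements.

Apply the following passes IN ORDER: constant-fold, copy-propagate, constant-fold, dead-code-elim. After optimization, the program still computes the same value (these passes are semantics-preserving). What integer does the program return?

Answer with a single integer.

Answer: 6

Derivation:
Initial IR:
  a = 6
  x = a * a
  b = x
  z = 5
  c = 5
  return a
After constant-fold (6 stmts):
  a = 6
  x = a * a
  b = x
  z = 5
  c = 5
  return a
After copy-propagate (6 stmts):
  a = 6
  x = 6 * 6
  b = x
  z = 5
  c = 5
  return 6
After constant-fold (6 stmts):
  a = 6
  x = 36
  b = x
  z = 5
  c = 5
  return 6
After dead-code-elim (1 stmts):
  return 6
Evaluate:
  a = 6  =>  a = 6
  x = a * a  =>  x = 36
  b = x  =>  b = 36
  z = 5  =>  z = 5
  c = 5  =>  c = 5
  return a = 6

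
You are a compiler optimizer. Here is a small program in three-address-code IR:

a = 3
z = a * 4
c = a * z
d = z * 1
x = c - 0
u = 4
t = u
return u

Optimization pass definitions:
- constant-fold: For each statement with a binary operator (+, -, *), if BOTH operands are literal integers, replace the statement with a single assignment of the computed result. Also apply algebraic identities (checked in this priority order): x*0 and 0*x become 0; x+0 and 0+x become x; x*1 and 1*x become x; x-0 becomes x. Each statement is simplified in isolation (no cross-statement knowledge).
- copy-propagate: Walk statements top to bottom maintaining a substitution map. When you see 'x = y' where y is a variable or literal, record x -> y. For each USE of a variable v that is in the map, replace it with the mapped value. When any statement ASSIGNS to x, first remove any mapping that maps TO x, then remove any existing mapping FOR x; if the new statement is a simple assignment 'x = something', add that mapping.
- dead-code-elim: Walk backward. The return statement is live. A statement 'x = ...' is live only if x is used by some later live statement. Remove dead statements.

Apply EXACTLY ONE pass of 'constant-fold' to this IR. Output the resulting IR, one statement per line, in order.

Answer: a = 3
z = a * 4
c = a * z
d = z
x = c
u = 4
t = u
return u

Derivation:
Applying constant-fold statement-by-statement:
  [1] a = 3  (unchanged)
  [2] z = a * 4  (unchanged)
  [3] c = a * z  (unchanged)
  [4] d = z * 1  -> d = z
  [5] x = c - 0  -> x = c
  [6] u = 4  (unchanged)
  [7] t = u  (unchanged)
  [8] return u  (unchanged)
Result (8 stmts):
  a = 3
  z = a * 4
  c = a * z
  d = z
  x = c
  u = 4
  t = u
  return u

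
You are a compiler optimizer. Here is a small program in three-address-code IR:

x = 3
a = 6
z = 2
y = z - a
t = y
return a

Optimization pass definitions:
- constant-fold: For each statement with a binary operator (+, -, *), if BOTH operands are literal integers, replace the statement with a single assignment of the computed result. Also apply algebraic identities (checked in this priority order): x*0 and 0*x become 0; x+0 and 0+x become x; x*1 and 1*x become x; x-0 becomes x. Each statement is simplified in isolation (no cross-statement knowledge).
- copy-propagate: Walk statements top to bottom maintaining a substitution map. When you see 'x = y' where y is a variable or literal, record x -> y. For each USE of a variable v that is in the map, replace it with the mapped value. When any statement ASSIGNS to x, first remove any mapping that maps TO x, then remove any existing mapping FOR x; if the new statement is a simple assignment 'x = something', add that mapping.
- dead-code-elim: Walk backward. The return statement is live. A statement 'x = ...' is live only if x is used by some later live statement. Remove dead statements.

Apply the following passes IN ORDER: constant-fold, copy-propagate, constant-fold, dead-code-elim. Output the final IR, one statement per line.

Answer: return 6

Derivation:
Initial IR:
  x = 3
  a = 6
  z = 2
  y = z - a
  t = y
  return a
After constant-fold (6 stmts):
  x = 3
  a = 6
  z = 2
  y = z - a
  t = y
  return a
After copy-propagate (6 stmts):
  x = 3
  a = 6
  z = 2
  y = 2 - 6
  t = y
  return 6
After constant-fold (6 stmts):
  x = 3
  a = 6
  z = 2
  y = -4
  t = y
  return 6
After dead-code-elim (1 stmts):
  return 6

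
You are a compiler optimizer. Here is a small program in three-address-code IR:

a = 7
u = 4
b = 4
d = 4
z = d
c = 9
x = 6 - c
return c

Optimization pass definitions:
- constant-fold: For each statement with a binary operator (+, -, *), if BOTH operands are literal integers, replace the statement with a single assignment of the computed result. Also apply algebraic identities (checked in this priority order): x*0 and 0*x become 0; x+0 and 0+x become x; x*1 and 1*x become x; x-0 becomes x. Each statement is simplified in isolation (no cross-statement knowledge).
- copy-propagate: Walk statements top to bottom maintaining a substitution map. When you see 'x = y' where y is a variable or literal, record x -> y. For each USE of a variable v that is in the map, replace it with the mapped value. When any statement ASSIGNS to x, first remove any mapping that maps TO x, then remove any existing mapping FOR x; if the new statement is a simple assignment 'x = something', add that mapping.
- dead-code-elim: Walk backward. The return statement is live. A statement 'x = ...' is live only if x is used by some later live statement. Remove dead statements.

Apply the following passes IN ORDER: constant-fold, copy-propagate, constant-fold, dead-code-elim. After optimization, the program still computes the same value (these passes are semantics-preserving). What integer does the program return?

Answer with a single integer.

Answer: 9

Derivation:
Initial IR:
  a = 7
  u = 4
  b = 4
  d = 4
  z = d
  c = 9
  x = 6 - c
  return c
After constant-fold (8 stmts):
  a = 7
  u = 4
  b = 4
  d = 4
  z = d
  c = 9
  x = 6 - c
  return c
After copy-propagate (8 stmts):
  a = 7
  u = 4
  b = 4
  d = 4
  z = 4
  c = 9
  x = 6 - 9
  return 9
After constant-fold (8 stmts):
  a = 7
  u = 4
  b = 4
  d = 4
  z = 4
  c = 9
  x = -3
  return 9
After dead-code-elim (1 stmts):
  return 9
Evaluate:
  a = 7  =>  a = 7
  u = 4  =>  u = 4
  b = 4  =>  b = 4
  d = 4  =>  d = 4
  z = d  =>  z = 4
  c = 9  =>  c = 9
  x = 6 - c  =>  x = -3
  return c = 9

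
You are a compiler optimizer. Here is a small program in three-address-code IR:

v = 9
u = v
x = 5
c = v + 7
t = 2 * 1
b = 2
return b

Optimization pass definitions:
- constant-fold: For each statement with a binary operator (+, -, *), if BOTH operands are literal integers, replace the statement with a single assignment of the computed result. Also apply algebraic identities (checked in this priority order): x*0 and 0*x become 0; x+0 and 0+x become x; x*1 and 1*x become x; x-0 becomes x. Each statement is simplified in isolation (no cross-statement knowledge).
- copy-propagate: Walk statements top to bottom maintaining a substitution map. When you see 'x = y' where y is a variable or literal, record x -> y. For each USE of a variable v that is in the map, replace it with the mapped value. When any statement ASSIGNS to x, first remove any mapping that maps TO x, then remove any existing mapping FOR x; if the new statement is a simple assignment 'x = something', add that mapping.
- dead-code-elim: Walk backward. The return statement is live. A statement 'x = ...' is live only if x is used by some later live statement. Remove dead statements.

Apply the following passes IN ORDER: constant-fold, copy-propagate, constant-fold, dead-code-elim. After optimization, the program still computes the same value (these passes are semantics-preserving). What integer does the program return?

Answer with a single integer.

Initial IR:
  v = 9
  u = v
  x = 5
  c = v + 7
  t = 2 * 1
  b = 2
  return b
After constant-fold (7 stmts):
  v = 9
  u = v
  x = 5
  c = v + 7
  t = 2
  b = 2
  return b
After copy-propagate (7 stmts):
  v = 9
  u = 9
  x = 5
  c = 9 + 7
  t = 2
  b = 2
  return 2
After constant-fold (7 stmts):
  v = 9
  u = 9
  x = 5
  c = 16
  t = 2
  b = 2
  return 2
After dead-code-elim (1 stmts):
  return 2
Evaluate:
  v = 9  =>  v = 9
  u = v  =>  u = 9
  x = 5  =>  x = 5
  c = v + 7  =>  c = 16
  t = 2 * 1  =>  t = 2
  b = 2  =>  b = 2
  return b = 2

Answer: 2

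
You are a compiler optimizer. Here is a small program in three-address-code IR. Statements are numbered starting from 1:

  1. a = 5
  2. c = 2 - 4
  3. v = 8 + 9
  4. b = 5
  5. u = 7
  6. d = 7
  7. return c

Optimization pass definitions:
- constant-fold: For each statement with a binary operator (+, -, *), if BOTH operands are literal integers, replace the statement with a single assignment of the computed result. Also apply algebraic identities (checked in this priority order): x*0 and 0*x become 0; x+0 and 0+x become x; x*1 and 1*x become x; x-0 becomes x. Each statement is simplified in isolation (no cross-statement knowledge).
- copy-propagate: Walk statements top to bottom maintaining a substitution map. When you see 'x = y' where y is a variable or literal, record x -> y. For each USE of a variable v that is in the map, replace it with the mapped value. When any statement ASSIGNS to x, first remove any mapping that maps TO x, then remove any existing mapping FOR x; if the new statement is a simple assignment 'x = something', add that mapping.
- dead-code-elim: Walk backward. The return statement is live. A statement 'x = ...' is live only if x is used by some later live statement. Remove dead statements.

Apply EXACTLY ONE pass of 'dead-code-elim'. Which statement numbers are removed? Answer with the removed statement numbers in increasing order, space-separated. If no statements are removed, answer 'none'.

Answer: 1 3 4 5 6

Derivation:
Backward liveness scan:
Stmt 1 'a = 5': DEAD (a not in live set [])
Stmt 2 'c = 2 - 4': KEEP (c is live); live-in = []
Stmt 3 'v = 8 + 9': DEAD (v not in live set ['c'])
Stmt 4 'b = 5': DEAD (b not in live set ['c'])
Stmt 5 'u = 7': DEAD (u not in live set ['c'])
Stmt 6 'd = 7': DEAD (d not in live set ['c'])
Stmt 7 'return c': KEEP (return); live-in = ['c']
Removed statement numbers: [1, 3, 4, 5, 6]
Surviving IR:
  c = 2 - 4
  return c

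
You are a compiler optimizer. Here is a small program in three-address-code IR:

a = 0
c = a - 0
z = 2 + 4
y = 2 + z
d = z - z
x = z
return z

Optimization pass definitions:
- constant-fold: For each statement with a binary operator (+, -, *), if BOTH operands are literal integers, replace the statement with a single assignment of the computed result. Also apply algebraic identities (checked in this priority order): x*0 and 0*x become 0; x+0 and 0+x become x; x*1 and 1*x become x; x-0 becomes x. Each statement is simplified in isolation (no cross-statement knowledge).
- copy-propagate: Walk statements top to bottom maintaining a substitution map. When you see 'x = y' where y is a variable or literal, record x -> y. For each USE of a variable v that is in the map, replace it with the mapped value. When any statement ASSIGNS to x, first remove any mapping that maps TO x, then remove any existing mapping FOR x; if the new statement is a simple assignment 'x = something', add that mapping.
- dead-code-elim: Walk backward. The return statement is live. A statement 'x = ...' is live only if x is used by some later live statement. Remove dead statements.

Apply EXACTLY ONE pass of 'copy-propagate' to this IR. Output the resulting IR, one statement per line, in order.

Applying copy-propagate statement-by-statement:
  [1] a = 0  (unchanged)
  [2] c = a - 0  -> c = 0 - 0
  [3] z = 2 + 4  (unchanged)
  [4] y = 2 + z  (unchanged)
  [5] d = z - z  (unchanged)
  [6] x = z  (unchanged)
  [7] return z  (unchanged)
Result (7 stmts):
  a = 0
  c = 0 - 0
  z = 2 + 4
  y = 2 + z
  d = z - z
  x = z
  return z

Answer: a = 0
c = 0 - 0
z = 2 + 4
y = 2 + z
d = z - z
x = z
return z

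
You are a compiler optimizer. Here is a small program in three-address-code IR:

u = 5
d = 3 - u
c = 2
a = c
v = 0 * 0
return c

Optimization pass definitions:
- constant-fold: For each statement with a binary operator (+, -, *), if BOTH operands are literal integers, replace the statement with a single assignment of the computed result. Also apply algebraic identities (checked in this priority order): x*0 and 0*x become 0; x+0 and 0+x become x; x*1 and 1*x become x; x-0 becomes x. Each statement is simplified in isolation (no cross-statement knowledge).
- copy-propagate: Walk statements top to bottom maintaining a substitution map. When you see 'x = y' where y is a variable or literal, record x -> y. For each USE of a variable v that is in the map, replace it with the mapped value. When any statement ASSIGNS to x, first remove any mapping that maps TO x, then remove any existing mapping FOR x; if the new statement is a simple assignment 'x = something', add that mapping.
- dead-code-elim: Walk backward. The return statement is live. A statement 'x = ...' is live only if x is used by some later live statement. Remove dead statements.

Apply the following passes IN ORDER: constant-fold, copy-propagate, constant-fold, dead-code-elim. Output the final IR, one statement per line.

Answer: return 2

Derivation:
Initial IR:
  u = 5
  d = 3 - u
  c = 2
  a = c
  v = 0 * 0
  return c
After constant-fold (6 stmts):
  u = 5
  d = 3 - u
  c = 2
  a = c
  v = 0
  return c
After copy-propagate (6 stmts):
  u = 5
  d = 3 - 5
  c = 2
  a = 2
  v = 0
  return 2
After constant-fold (6 stmts):
  u = 5
  d = -2
  c = 2
  a = 2
  v = 0
  return 2
After dead-code-elim (1 stmts):
  return 2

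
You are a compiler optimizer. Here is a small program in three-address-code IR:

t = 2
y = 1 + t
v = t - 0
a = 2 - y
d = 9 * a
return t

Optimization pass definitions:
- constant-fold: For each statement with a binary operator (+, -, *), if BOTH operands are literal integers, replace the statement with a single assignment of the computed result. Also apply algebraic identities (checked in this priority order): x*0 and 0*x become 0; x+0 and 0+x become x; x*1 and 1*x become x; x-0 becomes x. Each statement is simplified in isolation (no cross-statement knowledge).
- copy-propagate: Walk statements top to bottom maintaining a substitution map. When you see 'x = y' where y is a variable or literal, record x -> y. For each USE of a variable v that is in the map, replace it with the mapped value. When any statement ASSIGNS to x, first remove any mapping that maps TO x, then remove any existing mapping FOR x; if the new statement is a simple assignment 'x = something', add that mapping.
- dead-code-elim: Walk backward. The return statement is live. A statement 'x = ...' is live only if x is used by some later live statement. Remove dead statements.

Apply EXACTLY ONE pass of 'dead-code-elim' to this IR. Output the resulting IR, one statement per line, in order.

Answer: t = 2
return t

Derivation:
Applying dead-code-elim statement-by-statement:
  [6] return t  -> KEEP (return); live=['t']
  [5] d = 9 * a  -> DEAD (d not live)
  [4] a = 2 - y  -> DEAD (a not live)
  [3] v = t - 0  -> DEAD (v not live)
  [2] y = 1 + t  -> DEAD (y not live)
  [1] t = 2  -> KEEP; live=[]
Result (2 stmts):
  t = 2
  return t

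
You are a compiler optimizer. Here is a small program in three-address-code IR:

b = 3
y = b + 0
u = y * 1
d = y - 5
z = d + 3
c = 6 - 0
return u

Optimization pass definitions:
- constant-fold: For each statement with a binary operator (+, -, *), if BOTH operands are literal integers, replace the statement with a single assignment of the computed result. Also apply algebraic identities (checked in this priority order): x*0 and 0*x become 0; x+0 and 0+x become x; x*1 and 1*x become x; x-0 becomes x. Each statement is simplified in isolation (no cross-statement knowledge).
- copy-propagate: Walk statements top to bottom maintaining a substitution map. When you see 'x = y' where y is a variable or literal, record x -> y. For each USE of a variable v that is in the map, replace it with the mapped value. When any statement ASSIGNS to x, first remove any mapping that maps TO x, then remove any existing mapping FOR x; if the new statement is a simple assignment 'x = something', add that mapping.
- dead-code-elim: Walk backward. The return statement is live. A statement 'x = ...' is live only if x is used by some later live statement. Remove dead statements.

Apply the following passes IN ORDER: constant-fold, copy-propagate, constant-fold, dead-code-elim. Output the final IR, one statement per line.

Answer: return 3

Derivation:
Initial IR:
  b = 3
  y = b + 0
  u = y * 1
  d = y - 5
  z = d + 3
  c = 6 - 0
  return u
After constant-fold (7 stmts):
  b = 3
  y = b
  u = y
  d = y - 5
  z = d + 3
  c = 6
  return u
After copy-propagate (7 stmts):
  b = 3
  y = 3
  u = 3
  d = 3 - 5
  z = d + 3
  c = 6
  return 3
After constant-fold (7 stmts):
  b = 3
  y = 3
  u = 3
  d = -2
  z = d + 3
  c = 6
  return 3
After dead-code-elim (1 stmts):
  return 3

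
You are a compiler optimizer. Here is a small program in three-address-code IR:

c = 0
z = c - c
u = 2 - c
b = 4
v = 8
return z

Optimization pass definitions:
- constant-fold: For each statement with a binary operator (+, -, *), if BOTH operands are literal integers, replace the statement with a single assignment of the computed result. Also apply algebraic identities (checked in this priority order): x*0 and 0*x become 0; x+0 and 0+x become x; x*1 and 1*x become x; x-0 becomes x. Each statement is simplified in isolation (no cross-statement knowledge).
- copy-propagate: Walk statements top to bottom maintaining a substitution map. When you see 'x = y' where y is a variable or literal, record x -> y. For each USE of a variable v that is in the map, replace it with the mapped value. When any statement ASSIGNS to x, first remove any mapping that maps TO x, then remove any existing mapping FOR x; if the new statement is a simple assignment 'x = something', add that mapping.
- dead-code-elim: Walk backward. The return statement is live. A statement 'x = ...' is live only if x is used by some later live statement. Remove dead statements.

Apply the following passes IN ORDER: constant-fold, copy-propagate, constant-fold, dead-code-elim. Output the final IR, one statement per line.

Initial IR:
  c = 0
  z = c - c
  u = 2 - c
  b = 4
  v = 8
  return z
After constant-fold (6 stmts):
  c = 0
  z = c - c
  u = 2 - c
  b = 4
  v = 8
  return z
After copy-propagate (6 stmts):
  c = 0
  z = 0 - 0
  u = 2 - 0
  b = 4
  v = 8
  return z
After constant-fold (6 stmts):
  c = 0
  z = 0
  u = 2
  b = 4
  v = 8
  return z
After dead-code-elim (2 stmts):
  z = 0
  return z

Answer: z = 0
return z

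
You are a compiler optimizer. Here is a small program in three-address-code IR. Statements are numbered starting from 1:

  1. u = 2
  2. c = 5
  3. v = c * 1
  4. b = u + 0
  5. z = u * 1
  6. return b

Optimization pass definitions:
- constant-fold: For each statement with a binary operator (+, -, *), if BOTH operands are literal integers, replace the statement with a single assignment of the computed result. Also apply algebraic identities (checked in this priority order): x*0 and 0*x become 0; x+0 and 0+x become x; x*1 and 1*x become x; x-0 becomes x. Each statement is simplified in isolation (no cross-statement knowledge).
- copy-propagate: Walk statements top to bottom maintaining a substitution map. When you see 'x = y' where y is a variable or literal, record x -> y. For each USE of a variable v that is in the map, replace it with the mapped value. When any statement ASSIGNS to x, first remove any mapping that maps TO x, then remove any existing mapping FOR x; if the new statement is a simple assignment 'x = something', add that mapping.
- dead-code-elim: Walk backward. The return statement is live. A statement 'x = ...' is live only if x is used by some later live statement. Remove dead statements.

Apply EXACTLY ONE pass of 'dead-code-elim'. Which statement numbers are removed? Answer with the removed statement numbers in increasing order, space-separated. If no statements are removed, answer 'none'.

Backward liveness scan:
Stmt 1 'u = 2': KEEP (u is live); live-in = []
Stmt 2 'c = 5': DEAD (c not in live set ['u'])
Stmt 3 'v = c * 1': DEAD (v not in live set ['u'])
Stmt 4 'b = u + 0': KEEP (b is live); live-in = ['u']
Stmt 5 'z = u * 1': DEAD (z not in live set ['b'])
Stmt 6 'return b': KEEP (return); live-in = ['b']
Removed statement numbers: [2, 3, 5]
Surviving IR:
  u = 2
  b = u + 0
  return b

Answer: 2 3 5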